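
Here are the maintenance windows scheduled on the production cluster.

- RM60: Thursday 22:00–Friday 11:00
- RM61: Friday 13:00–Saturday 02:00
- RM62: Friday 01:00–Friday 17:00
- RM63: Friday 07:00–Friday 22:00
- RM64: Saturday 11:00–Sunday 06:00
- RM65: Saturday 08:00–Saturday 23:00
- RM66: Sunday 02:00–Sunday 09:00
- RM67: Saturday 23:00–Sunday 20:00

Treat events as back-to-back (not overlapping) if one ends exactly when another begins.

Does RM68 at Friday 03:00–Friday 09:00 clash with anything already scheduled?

RM60: starts Thursday 22:00 before RM68 ends Friday 09:00, and ends Friday 11:00 after RM68 starts Friday 03:00 → overlap.
RM62: starts Friday 01:00 before RM68 ends Friday 09:00, and ends Friday 17:00 after RM68 starts Friday 03:00 → overlap.
RM63: starts Friday 07:00 before RM68 ends Friday 09:00, and ends Friday 22:00 after RM68 starts Friday 03:00 → overlap.
RM61: starts Friday 13:00 at or after RM68 ends Friday 09:00 → clear.
RM65: starts Saturday 08:00 at or after RM68 ends Friday 09:00 → clear.
RM64: starts Saturday 11:00 at or after RM68 ends Friday 09:00 → clear.
RM67: starts Saturday 23:00 at or after RM68 ends Friday 09:00 → clear.
RM66: starts Sunday 02:00 at or after RM68 ends Friday 09:00 → clear.
RM68 overlaps RM60, RM62, RM63.

Yes — it overlaps RM60, RM62, RM63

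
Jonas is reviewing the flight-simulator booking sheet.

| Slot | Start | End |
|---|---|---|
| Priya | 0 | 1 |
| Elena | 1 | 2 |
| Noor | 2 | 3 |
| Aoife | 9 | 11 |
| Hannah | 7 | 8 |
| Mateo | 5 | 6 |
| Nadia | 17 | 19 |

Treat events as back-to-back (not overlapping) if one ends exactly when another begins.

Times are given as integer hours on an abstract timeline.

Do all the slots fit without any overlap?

Yes

Sorted by start: Priya, Elena, Noor, Mateo, Hannah, Aoife, Nadia.
Elena starts exactly when Priya ends (back-to-back, no overlap), so nothing later overlaps Priya either.
Noor starts exactly when Elena ends (back-to-back, no overlap), so nothing later overlaps Elena either.
Mateo starts after Noor ends, so nothing later overlaps Noor either.
Hannah starts after Mateo ends, so nothing later overlaps Mateo either.
Aoife starts after Hannah ends, so nothing later overlaps Hannah either.
Nadia starts after Aoife ends.
Every pair is clear; the schedule has no overlaps.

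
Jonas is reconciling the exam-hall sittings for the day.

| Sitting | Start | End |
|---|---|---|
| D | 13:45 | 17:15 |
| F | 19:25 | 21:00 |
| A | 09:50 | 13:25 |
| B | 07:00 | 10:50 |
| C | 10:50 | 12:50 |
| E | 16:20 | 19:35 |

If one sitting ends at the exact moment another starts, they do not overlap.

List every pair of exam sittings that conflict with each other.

A & B, A & C, D & E, E & F

Sorted by start: B, A, C, D, E, F.
A starts before B ends → B and A overlap.
C starts exactly when B ends (back-to-back, no overlap) — done with B.
C starts before A ends → A and C overlap.
D starts after A ends — done with A.
D starts after C ends — done with C.
E starts before D ends → D and E overlap.
F starts after D ends.
F starts before E ends → E and F overlap.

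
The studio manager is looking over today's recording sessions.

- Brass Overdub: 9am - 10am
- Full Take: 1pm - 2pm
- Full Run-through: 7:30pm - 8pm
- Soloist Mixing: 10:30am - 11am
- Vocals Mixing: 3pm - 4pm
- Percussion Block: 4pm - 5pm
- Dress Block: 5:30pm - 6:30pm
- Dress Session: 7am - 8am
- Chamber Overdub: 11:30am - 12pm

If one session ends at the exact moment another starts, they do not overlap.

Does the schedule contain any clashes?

Sorted by start: Dress Session, Brass Overdub, Soloist Mixing, Chamber Overdub, Full Take, Vocals Mixing, Percussion Block, Dress Block, Full Run-through.
Brass Overdub starts after Dress Session ends; Dress Session is clear from here.
Soloist Mixing starts after Brass Overdub ends; Brass Overdub is clear from here.
Chamber Overdub starts after Soloist Mixing ends; Soloist Mixing is clear from here.
Full Take starts after Chamber Overdub ends; Chamber Overdub is clear from here.
Vocals Mixing starts after Full Take ends; Full Take is clear from here.
Percussion Block starts exactly when Vocals Mixing ends (back-to-back, no overlap); Vocals Mixing is clear from here.
Dress Block starts after Percussion Block ends; Percussion Block is clear from here.
Full Run-through starts after Dress Block ends.
Every pair is clear; the schedule has no overlaps.

No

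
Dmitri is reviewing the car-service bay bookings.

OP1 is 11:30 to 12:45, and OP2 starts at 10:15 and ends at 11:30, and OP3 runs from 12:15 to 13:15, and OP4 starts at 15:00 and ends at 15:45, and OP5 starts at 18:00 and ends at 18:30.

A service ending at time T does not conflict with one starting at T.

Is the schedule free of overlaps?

No

Check each pair: they overlap iff neither finishes before the other starts.
Sorted by start: OP2, OP1, OP3, OP4, OP5.
OP1 starts exactly when OP2 ends (back-to-back, no overlap); OP2 is clear from here.
OP3 starts before OP1 ends → OP1 and OP3 overlap.
That's a conflict, so the schedule is not conflict-free.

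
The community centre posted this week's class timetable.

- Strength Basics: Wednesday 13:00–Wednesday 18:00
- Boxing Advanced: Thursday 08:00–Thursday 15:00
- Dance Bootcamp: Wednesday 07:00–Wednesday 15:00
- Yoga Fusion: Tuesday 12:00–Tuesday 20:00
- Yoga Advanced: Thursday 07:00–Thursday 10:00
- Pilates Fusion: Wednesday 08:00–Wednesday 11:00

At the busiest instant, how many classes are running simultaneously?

Walk through starts and ends in time order (an end at T is processed before a start at T):
Tuesday 12:00 start Yoga Fusion → 1
Tuesday 20:00 end Yoga Fusion → 0
Wednesday 07:00 start Dance Bootcamp → 1
Wednesday 08:00 start Pilates Fusion → 2
Wednesday 11:00 end Pilates Fusion → 1
Wednesday 13:00 start Strength Basics → 2
Wednesday 15:00 end Dance Bootcamp → 1
Wednesday 18:00 end Strength Basics → 0
Thursday 07:00 start Yoga Advanced → 1
Thursday 08:00 start Boxing Advanced → 2
Thursday 10:00 end Yoga Advanced → 1
Thursday 15:00 end Boxing Advanced → 0
Peak is 2, at Wednesday 08:00 (Dance Bootcamp, Pilates Fusion).

2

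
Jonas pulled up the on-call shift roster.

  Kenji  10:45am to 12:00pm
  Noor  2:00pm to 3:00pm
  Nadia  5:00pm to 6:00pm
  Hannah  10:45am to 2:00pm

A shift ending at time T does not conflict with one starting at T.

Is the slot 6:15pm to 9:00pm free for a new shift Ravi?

Kenji: ends 12:00pm at or before Ravi starts 6:15pm → clear.
Hannah: ends 2:00pm at or before Ravi starts 6:15pm → clear.
Noor: ends 3:00pm at or before Ravi starts 6:15pm → clear.
Nadia: ends 6:00pm at or before Ravi starts 6:15pm → clear.

Yes — the slot is free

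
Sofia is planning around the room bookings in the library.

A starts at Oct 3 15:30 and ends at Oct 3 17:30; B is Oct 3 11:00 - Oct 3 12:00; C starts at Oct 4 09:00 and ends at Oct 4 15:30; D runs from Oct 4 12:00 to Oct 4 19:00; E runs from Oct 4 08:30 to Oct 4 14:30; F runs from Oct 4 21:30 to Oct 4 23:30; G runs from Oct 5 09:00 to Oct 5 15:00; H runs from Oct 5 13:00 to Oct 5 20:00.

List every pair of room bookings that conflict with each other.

C & D, C & E, D & E, G & H

Check each pair: they overlap iff neither finishes before the other starts.
Sorted by start: B, A, E, C, D, F, G, H.
A starts after B ends — done with B.
E starts after A ends — done with A.
C starts before E ends → E and C overlap.
D starts before E ends → E and D overlap.
F starts after E ends — done with E.
D starts before C ends → C and D overlap.
F starts after C ends — done with C.
F starts after D ends — done with D.
G starts after F ends — done with F.
H starts before G ends → G and H overlap.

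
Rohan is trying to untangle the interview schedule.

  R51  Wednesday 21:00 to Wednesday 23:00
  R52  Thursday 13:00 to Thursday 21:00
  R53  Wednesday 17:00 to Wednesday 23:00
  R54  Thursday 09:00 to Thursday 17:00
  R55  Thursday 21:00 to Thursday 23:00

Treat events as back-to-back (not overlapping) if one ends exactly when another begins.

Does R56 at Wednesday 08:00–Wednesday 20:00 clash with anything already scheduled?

Yes — it overlaps R53

R53: starts Wednesday 17:00 before R56 ends Wednesday 20:00, and ends Wednesday 23:00 after R56 starts Wednesday 08:00 → overlap.
R51: starts Wednesday 21:00 at or after R56 ends Wednesday 20:00 → clear.
R54: starts Thursday 09:00 at or after R56 ends Wednesday 20:00 → clear.
R52: starts Thursday 13:00 at or after R56 ends Wednesday 20:00 → clear.
R55: starts Thursday 21:00 at or after R56 ends Wednesday 20:00 → clear.
R56 overlaps R53.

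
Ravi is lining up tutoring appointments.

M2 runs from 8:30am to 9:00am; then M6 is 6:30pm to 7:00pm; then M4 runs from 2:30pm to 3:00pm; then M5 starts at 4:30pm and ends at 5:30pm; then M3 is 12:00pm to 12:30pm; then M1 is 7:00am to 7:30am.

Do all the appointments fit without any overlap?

Sorted by start: M1, M2, M3, M4, M5, M6.
M2 starts after M1 ends, so nothing later overlaps M1 either.
M3 starts after M2 ends, so nothing later overlaps M2 either.
M4 starts after M3 ends, so nothing later overlaps M3 either.
M5 starts after M4 ends, so nothing later overlaps M4 either.
M6 starts after M5 ends.
Every pair is clear; the schedule has no overlaps.

Yes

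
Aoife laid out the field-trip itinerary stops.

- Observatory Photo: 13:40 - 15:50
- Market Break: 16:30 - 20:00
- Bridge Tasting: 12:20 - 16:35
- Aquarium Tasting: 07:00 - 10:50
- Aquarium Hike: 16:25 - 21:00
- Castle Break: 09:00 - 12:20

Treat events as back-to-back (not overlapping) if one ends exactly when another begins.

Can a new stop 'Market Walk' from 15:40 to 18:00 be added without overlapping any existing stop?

No — it overlaps Aquarium Hike, Bridge Tasting, Market Break, Observatory Photo

Aquarium Tasting: ends 10:50 at or before Market Walk starts 15:40 → clear.
Castle Break: ends 12:20 at or before Market Walk starts 15:40 → clear.
Bridge Tasting: starts 12:20 before Market Walk ends 18:00, and ends 16:35 after Market Walk starts 15:40 → overlap.
Observatory Photo: starts 13:40 before Market Walk ends 18:00, and ends 15:50 after Market Walk starts 15:40 → overlap.
Aquarium Hike: starts 16:25 before Market Walk ends 18:00, and ends 21:00 after Market Walk starts 15:40 → overlap.
Market Break: starts 16:30 before Market Walk ends 18:00, and ends 20:00 after Market Walk starts 15:40 → overlap.
Market Walk overlaps Observatory Photo, Aquarium Hike, Market Break, Bridge Tasting.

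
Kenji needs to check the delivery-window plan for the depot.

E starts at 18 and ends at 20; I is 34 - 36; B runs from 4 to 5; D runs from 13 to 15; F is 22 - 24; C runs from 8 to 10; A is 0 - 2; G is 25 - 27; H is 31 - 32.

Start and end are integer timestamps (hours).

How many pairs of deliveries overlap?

Check each pair: they overlap iff neither finishes before the other starts.
Sorted by start: A, B, C, D, E, F, G, H, I.
B starts after A ends; A is clear from here.
C starts after B ends; B is clear from here.
D starts after C ends; C is clear from here.
E starts after D ends; D is clear from here.
F starts after E ends; E is clear from here.
G starts after F ends; F is clear from here.
H starts after G ends; G is clear from here.
I starts after H ends.
No pair overlaps.

0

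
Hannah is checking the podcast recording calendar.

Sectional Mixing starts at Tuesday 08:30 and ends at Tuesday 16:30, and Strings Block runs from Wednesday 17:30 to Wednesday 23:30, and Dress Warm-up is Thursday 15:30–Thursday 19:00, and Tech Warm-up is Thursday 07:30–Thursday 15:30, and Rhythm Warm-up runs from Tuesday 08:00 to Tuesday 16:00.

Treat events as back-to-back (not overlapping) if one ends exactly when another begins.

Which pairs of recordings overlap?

Rhythm Warm-up & Sectional Mixing

Check each pair: they overlap iff neither finishes before the other starts.
Sorted by start: Rhythm Warm-up, Sectional Mixing, Strings Block, Tech Warm-up, Dress Warm-up.
Sectional Mixing starts before Rhythm Warm-up ends → Rhythm Warm-up and Sectional Mixing overlap.
Strings Block starts after Rhythm Warm-up ends, so nothing later overlaps Rhythm Warm-up either.
Strings Block starts after Sectional Mixing ends, so nothing later overlaps Sectional Mixing either.
Tech Warm-up starts after Strings Block ends, so nothing later overlaps Strings Block either.
Dress Warm-up starts exactly when Tech Warm-up ends (back-to-back, no overlap).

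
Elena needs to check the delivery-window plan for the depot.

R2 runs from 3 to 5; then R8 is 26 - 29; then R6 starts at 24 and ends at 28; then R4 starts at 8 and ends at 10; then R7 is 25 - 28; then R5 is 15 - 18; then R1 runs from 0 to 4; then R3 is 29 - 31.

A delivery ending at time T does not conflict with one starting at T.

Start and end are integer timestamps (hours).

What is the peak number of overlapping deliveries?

3

Sort all start/end points and keep a running count:
0 start R1 → 1
3 start R2 → 2
4 end R1 → 1
5 end R2 → 0
8 start R4 → 1
10 end R4 → 0
15 start R5 → 1
18 end R5 → 0
24 start R6 → 1
25 start R7 → 2
26 start R8 → 3
28 end R6 → 2
28 end R7 → 1
29 end R8 → 0
29 start R3 → 1
31 end R3 → 0
Peak is 3, at 26 (R6, R7, R8).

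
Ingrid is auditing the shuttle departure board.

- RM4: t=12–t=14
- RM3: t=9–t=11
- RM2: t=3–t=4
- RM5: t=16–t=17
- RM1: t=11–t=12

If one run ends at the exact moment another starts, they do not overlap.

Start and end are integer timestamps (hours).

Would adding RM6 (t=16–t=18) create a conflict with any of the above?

Yes — it overlaps RM5

RM2: ends t=4 at or before RM6 starts t=16 → clear.
RM3: ends t=11 at or before RM6 starts t=16 → clear.
RM1: ends t=12 at or before RM6 starts t=16 → clear.
RM4: ends t=14 at or before RM6 starts t=16 → clear.
RM5: starts t=16 before RM6 ends t=18, and ends t=17 after RM6 starts t=16 → overlap.
RM6 overlaps RM5.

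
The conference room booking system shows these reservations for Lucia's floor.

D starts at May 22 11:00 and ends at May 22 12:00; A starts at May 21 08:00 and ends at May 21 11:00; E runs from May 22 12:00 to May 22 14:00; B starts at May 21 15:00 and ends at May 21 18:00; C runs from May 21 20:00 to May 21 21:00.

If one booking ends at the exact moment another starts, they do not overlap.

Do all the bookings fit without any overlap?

Two intervals overlap when each starts before the other ends.
Sorted by start: A, B, C, D, E.
B starts after A ends; A is clear from here.
C starts after B ends; B is clear from here.
D starts after C ends; C is clear from here.
E starts exactly when D ends (back-to-back, no overlap).
Every pair is clear; the schedule has no overlaps.

Yes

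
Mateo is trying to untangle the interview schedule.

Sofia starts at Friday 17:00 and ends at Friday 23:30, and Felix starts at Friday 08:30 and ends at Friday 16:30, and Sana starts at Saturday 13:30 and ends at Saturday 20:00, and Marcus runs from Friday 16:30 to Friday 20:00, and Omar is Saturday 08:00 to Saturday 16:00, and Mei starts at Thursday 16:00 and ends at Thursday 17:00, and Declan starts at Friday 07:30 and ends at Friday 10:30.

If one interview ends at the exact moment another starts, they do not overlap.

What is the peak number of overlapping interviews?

Walk through starts and ends in time order (an end at T is processed before a start at T):
Thursday 16:00 start Mei → 1
Thursday 17:00 end Mei → 0
Friday 07:30 start Declan → 1
Friday 08:30 start Felix → 2
Friday 10:30 end Declan → 1
Friday 16:30 end Felix → 0
Friday 16:30 start Marcus → 1
Friday 17:00 start Sofia → 2
Friday 20:00 end Marcus → 1
Friday 23:30 end Sofia → 0
Saturday 08:00 start Omar → 1
Saturday 13:30 start Sana → 2
Saturday 16:00 end Omar → 1
Saturday 20:00 end Sana → 0
Peak is 2, at Friday 08:30 (Declan, Felix).

2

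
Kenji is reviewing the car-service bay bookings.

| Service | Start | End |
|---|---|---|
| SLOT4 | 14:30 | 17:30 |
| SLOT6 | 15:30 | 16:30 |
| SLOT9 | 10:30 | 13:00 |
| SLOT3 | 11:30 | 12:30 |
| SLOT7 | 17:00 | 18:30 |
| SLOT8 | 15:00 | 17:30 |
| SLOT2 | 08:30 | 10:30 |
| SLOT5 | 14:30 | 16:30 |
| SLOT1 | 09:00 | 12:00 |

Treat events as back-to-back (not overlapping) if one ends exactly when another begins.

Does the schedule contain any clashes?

Sorted by start: SLOT2, SLOT1, SLOT9, SLOT3, SLOT4, SLOT5, SLOT8, SLOT6, SLOT7.
SLOT1 starts before SLOT2 ends → SLOT2 and SLOT1 overlap.
That's a conflict, so the schedule is not conflict-free.

Yes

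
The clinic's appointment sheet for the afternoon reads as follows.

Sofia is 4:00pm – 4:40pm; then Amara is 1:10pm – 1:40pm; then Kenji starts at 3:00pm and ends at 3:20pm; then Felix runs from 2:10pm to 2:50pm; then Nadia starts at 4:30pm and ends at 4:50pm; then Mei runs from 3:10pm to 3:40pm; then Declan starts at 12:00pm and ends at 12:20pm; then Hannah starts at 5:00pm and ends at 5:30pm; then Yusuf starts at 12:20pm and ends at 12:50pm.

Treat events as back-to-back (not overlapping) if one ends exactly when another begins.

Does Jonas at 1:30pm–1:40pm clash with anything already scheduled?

Declan: ends 12:20pm at or before Jonas starts 1:30pm → clear.
Yusuf: ends 12:50pm at or before Jonas starts 1:30pm → clear.
Amara: starts 1:10pm before Jonas ends 1:40pm, and ends 1:40pm after Jonas starts 1:30pm → overlap.
Felix: starts 2:10pm at or after Jonas ends 1:40pm → clear.
Kenji: starts 3:00pm at or after Jonas ends 1:40pm → clear.
Mei: starts 3:10pm at or after Jonas ends 1:40pm → clear.
Sofia: starts 4:00pm at or after Jonas ends 1:40pm → clear.
Nadia: starts 4:30pm at or after Jonas ends 1:40pm → clear.
Hannah: starts 5:00pm at or after Jonas ends 1:40pm → clear.
Jonas overlaps Amara.

Yes — it overlaps Amara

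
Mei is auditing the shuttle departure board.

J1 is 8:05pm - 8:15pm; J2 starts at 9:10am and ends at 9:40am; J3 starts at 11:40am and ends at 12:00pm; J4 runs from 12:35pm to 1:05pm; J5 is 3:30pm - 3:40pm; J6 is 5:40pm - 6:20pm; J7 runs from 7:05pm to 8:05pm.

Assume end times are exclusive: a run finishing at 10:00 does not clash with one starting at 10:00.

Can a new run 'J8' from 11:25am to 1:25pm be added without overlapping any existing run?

J2: ends 9:40am at or before J8 starts 11:25am → clear.
J3: starts 11:40am before J8 ends 1:25pm, and ends 12:00pm after J8 starts 11:25am → overlap.
J4: starts 12:35pm before J8 ends 1:25pm, and ends 1:05pm after J8 starts 11:25am → overlap.
J5: starts 3:30pm at or after J8 ends 1:25pm → clear.
J6: starts 5:40pm at or after J8 ends 1:25pm → clear.
J7: starts 7:05pm at or after J8 ends 1:25pm → clear.
J1: starts 8:05pm at or after J8 ends 1:25pm → clear.
J8 overlaps J3, J4.

No — it overlaps J3, J4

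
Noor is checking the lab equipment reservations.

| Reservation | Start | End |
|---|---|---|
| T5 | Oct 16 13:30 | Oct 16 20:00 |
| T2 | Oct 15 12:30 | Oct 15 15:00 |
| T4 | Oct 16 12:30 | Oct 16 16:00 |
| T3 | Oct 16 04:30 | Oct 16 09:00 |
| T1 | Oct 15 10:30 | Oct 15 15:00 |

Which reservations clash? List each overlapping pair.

T1 & T2, T4 & T5

Two intervals overlap when each starts before the other ends.
Sorted by start: T1, T2, T3, T4, T5.
T2 starts before T1 ends → T1 and T2 overlap.
T3 starts after T1 ends — done with T1.
T3 starts after T2 ends — done with T2.
T4 starts after T3 ends — done with T3.
T5 starts before T4 ends → T4 and T5 overlap.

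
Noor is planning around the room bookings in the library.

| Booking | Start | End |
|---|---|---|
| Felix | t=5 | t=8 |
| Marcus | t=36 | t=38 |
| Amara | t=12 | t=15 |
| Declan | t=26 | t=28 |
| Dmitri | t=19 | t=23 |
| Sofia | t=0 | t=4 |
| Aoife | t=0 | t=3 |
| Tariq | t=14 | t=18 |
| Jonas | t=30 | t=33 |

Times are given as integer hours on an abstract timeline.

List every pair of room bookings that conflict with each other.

Sorted by start: Sofia, Aoife, Felix, Amara, Tariq, Dmitri, Declan, Jonas, Marcus.
Aoife starts before Sofia ends → Sofia and Aoife overlap.
Felix starts after Sofia ends, so nothing later overlaps Sofia either.
Felix starts after Aoife ends, so nothing later overlaps Aoife either.
Amara starts after Felix ends, so nothing later overlaps Felix either.
Tariq starts before Amara ends → Amara and Tariq overlap.
Dmitri starts after Amara ends, so nothing later overlaps Amara either.
Dmitri starts after Tariq ends, so nothing later overlaps Tariq either.
Declan starts after Dmitri ends, so nothing later overlaps Dmitri either.
Jonas starts after Declan ends, so nothing later overlaps Declan either.
Marcus starts after Jonas ends.

Amara & Tariq, Aoife & Sofia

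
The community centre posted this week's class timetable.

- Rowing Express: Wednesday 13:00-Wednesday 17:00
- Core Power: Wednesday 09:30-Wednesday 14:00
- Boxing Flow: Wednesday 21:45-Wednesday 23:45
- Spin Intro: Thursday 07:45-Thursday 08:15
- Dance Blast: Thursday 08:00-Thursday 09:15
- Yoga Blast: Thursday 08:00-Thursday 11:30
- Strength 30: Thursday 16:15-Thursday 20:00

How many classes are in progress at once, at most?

3

Sweep the timeline, counting +1 at each start and −1 at each end (ends before starts at a tie):
Wednesday 09:30 start Core Power → 1
Wednesday 13:00 start Rowing Express → 2
Wednesday 14:00 end Core Power → 1
Wednesday 17:00 end Rowing Express → 0
Wednesday 21:45 start Boxing Flow → 1
Wednesday 23:45 end Boxing Flow → 0
Thursday 07:45 start Spin Intro → 1
Thursday 08:00 start Dance Blast → 2
Thursday 08:00 start Yoga Blast → 3
Thursday 08:15 end Spin Intro → 2
Thursday 09:15 end Dance Blast → 1
Thursday 11:30 end Yoga Blast → 0
Thursday 16:15 start Strength 30 → 1
Thursday 20:00 end Strength 30 → 0
Peak is 3, at Thursday 08:00 (Dance Blast, Spin Intro, Yoga Blast).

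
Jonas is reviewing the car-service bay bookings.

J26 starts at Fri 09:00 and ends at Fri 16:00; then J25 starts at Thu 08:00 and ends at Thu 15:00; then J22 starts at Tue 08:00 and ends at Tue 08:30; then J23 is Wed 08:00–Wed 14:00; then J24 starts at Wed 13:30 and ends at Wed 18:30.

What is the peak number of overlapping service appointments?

2

Sweep the timeline, counting +1 at each start and −1 at each end (ends before starts at a tie):
Tue 08:00 start J22 → 1
Tue 08:30 end J22 → 0
Wed 08:00 start J23 → 1
Wed 13:30 start J24 → 2
Wed 14:00 end J23 → 1
Wed 18:30 end J24 → 0
Thu 08:00 start J25 → 1
Thu 15:00 end J25 → 0
Fri 09:00 start J26 → 1
Fri 16:00 end J26 → 0
Peak is 2, at Wed 13:30 (J23, J24).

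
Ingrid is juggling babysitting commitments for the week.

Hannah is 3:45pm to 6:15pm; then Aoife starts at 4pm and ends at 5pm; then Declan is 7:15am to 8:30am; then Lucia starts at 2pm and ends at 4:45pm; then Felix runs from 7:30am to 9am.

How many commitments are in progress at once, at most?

Sort all start/end points and keep a running count:
7:15am start Declan → 1
7:30am start Felix → 2
8:30am end Declan → 1
9am end Felix → 0
2pm start Lucia → 1
3:45pm start Hannah → 2
4pm start Aoife → 3
4:45pm end Lucia → 2
5pm end Aoife → 1
6:15pm end Hannah → 0
Peak is 3, at 4pm (Aoife, Hannah, Lucia).

3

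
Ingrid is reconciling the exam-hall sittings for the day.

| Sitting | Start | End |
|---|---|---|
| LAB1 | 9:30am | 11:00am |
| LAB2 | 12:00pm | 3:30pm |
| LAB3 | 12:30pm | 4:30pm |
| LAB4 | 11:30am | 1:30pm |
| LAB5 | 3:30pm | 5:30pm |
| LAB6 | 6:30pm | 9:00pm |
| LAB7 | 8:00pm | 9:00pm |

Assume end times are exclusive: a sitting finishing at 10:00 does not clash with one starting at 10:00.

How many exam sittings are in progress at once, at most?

3

Sweep the timeline, counting +1 at each start and −1 at each end (ends before starts at a tie):
9:30am start LAB1 → 1
11:00am end LAB1 → 0
11:30am start LAB4 → 1
12:00pm start LAB2 → 2
12:30pm start LAB3 → 3
1:30pm end LAB4 → 2
3:30pm end LAB2 → 1
3:30pm start LAB5 → 2
4:30pm end LAB3 → 1
5:30pm end LAB5 → 0
6:30pm start LAB6 → 1
8:00pm start LAB7 → 2
9:00pm end LAB6 → 1
9:00pm end LAB7 → 0
Peak is 3, at 12:30pm (LAB2, LAB3, LAB4).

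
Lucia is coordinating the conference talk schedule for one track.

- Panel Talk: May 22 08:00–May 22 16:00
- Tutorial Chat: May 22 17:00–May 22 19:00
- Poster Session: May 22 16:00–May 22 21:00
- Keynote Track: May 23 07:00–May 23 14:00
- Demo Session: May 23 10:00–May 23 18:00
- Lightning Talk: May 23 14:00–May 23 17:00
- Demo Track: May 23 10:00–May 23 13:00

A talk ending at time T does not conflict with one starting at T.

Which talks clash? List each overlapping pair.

Sorted by start: Panel Talk, Poster Session, Tutorial Chat, Keynote Track, Demo Session, Demo Track, Lightning Talk.
Poster Session starts exactly when Panel Talk ends (back-to-back, no overlap) — done with Panel Talk.
Tutorial Chat starts before Poster Session ends → Poster Session and Tutorial Chat overlap.
Keynote Track starts after Poster Session ends — done with Poster Session.
Keynote Track starts after Tutorial Chat ends — done with Tutorial Chat.
Demo Session starts before Keynote Track ends → Keynote Track and Demo Session overlap.
Demo Track starts before Keynote Track ends → Keynote Track and Demo Track overlap.
Lightning Talk starts exactly when Keynote Track ends (back-to-back, no overlap).
Demo Track starts before Demo Session ends → Demo Session and Demo Track overlap.
Lightning Talk starts before Demo Session ends → Demo Session and Lightning Talk overlap.
Lightning Talk starts after Demo Track ends.

Demo Session & Demo Track, Demo Session & Keynote Track, Demo Session & Lightning Talk, Demo Track & Keynote Track, Poster Session & Tutorial Chat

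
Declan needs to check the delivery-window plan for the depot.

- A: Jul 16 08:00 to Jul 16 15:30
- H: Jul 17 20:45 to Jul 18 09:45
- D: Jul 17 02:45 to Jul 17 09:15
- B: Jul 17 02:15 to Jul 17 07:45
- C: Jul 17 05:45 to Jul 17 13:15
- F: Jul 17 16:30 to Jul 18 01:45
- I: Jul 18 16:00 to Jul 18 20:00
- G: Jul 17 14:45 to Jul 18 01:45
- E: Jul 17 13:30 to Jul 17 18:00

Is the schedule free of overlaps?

Two intervals overlap when each starts before the other ends.
Sorted by start: A, B, D, C, E, G, F, H, I.
B starts after A ends; A is clear from here.
D starts before B ends → B and D overlap.
That's a conflict, so the schedule is not conflict-free.

No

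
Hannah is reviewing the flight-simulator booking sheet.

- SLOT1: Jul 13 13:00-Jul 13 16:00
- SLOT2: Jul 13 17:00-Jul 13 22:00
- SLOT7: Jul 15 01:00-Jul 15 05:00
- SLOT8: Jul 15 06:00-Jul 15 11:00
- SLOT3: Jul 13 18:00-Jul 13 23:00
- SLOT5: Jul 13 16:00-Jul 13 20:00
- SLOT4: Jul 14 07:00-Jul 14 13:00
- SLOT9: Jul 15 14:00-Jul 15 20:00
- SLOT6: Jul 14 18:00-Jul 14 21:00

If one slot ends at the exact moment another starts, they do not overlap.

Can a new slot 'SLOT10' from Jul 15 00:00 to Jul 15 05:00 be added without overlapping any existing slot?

No — it overlaps SLOT7

SLOT1: ends Jul 13 16:00 at or before SLOT10 starts Jul 15 00:00 → clear.
SLOT5: ends Jul 13 20:00 at or before SLOT10 starts Jul 15 00:00 → clear.
SLOT2: ends Jul 13 22:00 at or before SLOT10 starts Jul 15 00:00 → clear.
SLOT3: ends Jul 13 23:00 at or before SLOT10 starts Jul 15 00:00 → clear.
SLOT4: ends Jul 14 13:00 at or before SLOT10 starts Jul 15 00:00 → clear.
SLOT6: ends Jul 14 21:00 at or before SLOT10 starts Jul 15 00:00 → clear.
SLOT7: starts Jul 15 01:00 before SLOT10 ends Jul 15 05:00, and ends Jul 15 05:00 after SLOT10 starts Jul 15 00:00 → overlap.
SLOT8: starts Jul 15 06:00 at or after SLOT10 ends Jul 15 05:00 → clear.
SLOT9: starts Jul 15 14:00 at or after SLOT10 ends Jul 15 05:00 → clear.
SLOT10 overlaps SLOT7.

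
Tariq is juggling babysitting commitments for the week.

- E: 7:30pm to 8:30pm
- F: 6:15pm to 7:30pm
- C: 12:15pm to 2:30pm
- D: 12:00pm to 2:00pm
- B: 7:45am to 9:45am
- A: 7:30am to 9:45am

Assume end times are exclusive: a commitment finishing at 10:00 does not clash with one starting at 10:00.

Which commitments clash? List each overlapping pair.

A & B, C & D

Check each pair: they overlap iff neither finishes before the other starts.
Sorted by start: A, B, D, C, F, E.
B starts before A ends → A and B overlap.
D starts after A ends — done with A.
D starts after B ends — done with B.
C starts before D ends → D and C overlap.
F starts after D ends — done with D.
F starts after C ends — done with C.
E starts exactly when F ends (back-to-back, no overlap).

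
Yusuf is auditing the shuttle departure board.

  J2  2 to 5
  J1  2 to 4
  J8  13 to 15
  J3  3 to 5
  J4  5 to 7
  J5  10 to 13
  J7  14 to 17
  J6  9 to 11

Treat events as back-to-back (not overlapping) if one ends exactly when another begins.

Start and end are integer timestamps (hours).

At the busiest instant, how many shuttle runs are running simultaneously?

Sort all start/end points and keep a running count:
2 start J1 → 1
2 start J2 → 2
3 start J3 → 3
4 end J1 → 2
5 end J2 → 1
5 end J3 → 0
5 start J4 → 1
7 end J4 → 0
9 start J6 → 1
10 start J5 → 2
11 end J6 → 1
13 end J5 → 0
13 start J8 → 1
14 start J7 → 2
15 end J8 → 1
17 end J7 → 0
Peak is 3, at 3 (J1, J2, J3).

3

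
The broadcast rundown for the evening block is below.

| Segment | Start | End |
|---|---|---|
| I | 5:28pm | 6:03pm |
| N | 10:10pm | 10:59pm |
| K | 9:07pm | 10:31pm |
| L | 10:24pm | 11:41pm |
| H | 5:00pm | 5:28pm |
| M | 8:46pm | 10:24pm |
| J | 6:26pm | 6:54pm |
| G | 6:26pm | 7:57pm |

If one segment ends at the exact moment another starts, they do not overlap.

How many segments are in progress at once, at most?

3

Sort all start/end points and keep a running count:
5:00pm start H → 1
5:28pm end H → 0
5:28pm start I → 1
6:03pm end I → 0
6:26pm start G → 1
6:26pm start J → 2
6:54pm end J → 1
7:57pm end G → 0
8:46pm start M → 1
9:07pm start K → 2
10:10pm start N → 3
10:24pm end M → 2
10:24pm start L → 3
10:31pm end K → 2
10:59pm end N → 1
11:41pm end L → 0
Peak is 3, at 10:10pm (K, M, N).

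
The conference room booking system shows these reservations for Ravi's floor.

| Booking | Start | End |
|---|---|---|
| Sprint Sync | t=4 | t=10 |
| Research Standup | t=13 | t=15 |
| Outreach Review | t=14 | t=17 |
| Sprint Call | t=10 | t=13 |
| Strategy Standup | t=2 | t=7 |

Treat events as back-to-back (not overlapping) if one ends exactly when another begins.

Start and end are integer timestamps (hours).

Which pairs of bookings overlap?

Outreach Review & Research Standup, Sprint Sync & Strategy Standup

Two intervals overlap when each starts before the other ends.
Sorted by start: Strategy Standup, Sprint Sync, Sprint Call, Research Standup, Outreach Review.
Sprint Sync starts before Strategy Standup ends → Strategy Standup and Sprint Sync overlap.
Sprint Call starts after Strategy Standup ends, so Strategy Standup has no further overlaps.
Sprint Call starts exactly when Sprint Sync ends (back-to-back, no overlap), so Sprint Sync has no further overlaps.
Research Standup starts exactly when Sprint Call ends (back-to-back, no overlap), so Sprint Call has no further overlaps.
Outreach Review starts before Research Standup ends → Research Standup and Outreach Review overlap.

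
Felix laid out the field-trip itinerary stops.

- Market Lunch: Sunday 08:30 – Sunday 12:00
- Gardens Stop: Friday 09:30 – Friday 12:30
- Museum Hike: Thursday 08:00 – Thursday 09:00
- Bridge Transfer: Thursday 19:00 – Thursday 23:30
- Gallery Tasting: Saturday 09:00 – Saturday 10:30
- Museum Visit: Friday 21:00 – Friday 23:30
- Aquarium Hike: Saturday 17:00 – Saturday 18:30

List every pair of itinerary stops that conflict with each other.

Check each pair: they overlap iff neither finishes before the other starts.
Sorted by start: Museum Hike, Bridge Transfer, Gardens Stop, Museum Visit, Gallery Tasting, Aquarium Hike, Market Lunch.
Bridge Transfer starts after Museum Hike ends — done with Museum Hike.
Gardens Stop starts after Bridge Transfer ends — done with Bridge Transfer.
Museum Visit starts after Gardens Stop ends — done with Gardens Stop.
Gallery Tasting starts after Museum Visit ends — done with Museum Visit.
Aquarium Hike starts after Gallery Tasting ends — done with Gallery Tasting.
Market Lunch starts after Aquarium Hike ends.

none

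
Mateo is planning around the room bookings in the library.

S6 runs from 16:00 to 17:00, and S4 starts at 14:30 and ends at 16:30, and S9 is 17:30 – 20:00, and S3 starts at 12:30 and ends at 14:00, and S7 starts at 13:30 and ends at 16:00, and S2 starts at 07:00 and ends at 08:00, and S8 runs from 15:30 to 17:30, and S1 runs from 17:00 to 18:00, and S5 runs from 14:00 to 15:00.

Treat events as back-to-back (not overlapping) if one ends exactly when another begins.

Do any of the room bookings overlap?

Yes

Two intervals overlap when each starts before the other ends.
Sorted by start: S2, S3, S7, S5, S4, S8, S6, S1, S9.
S3 starts after S2 ends, so nothing later overlaps S2 either.
S7 starts before S3 ends → S3 and S7 overlap.
That's a conflict, so the schedule is not conflict-free.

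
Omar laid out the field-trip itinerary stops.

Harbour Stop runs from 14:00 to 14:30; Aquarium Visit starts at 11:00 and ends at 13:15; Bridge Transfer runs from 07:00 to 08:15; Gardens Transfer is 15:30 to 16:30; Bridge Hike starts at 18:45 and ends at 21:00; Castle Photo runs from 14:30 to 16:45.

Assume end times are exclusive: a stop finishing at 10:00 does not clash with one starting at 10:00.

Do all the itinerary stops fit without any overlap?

No

Two intervals overlap when each starts before the other ends.
Sorted by start: Bridge Transfer, Aquarium Visit, Harbour Stop, Castle Photo, Gardens Transfer, Bridge Hike.
Aquarium Visit starts after Bridge Transfer ends; Bridge Transfer is clear from here.
Harbour Stop starts after Aquarium Visit ends; Aquarium Visit is clear from here.
Castle Photo starts exactly when Harbour Stop ends (back-to-back, no overlap); Harbour Stop is clear from here.
Gardens Transfer starts before Castle Photo ends → Castle Photo and Gardens Transfer overlap.
That's a conflict, so the schedule is not conflict-free.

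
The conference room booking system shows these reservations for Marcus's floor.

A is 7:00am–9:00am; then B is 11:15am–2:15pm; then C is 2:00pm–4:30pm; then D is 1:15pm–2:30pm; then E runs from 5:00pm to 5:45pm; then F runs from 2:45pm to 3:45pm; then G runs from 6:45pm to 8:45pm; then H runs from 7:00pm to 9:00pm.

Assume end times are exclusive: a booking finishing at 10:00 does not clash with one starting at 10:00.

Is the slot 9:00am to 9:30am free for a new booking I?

Yes — the slot is free

A: ends 9:00am at or before I starts 9:00am → clear.
B: starts 11:15am at or after I ends 9:30am → clear.
D: starts 1:15pm at or after I ends 9:30am → clear.
C: starts 2:00pm at or after I ends 9:30am → clear.
F: starts 2:45pm at or after I ends 9:30am → clear.
E: starts 5:00pm at or after I ends 9:30am → clear.
G: starts 6:45pm at or after I ends 9:30am → clear.
H: starts 7:00pm at or after I ends 9:30am → clear.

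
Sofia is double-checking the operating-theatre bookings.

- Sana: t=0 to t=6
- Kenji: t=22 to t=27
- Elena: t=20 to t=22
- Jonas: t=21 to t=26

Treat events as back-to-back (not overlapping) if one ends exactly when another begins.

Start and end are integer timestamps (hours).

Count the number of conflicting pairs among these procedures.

Sorted by start: Sana, Elena, Jonas, Kenji.
Elena starts after Sana ends, so Sana has no further overlaps.
Jonas starts before Elena ends → Elena and Jonas overlap.
Kenji starts exactly when Elena ends (back-to-back, no overlap).
Kenji starts before Jonas ends → Jonas and Kenji overlap.
Overlapping pairs: Elena & Jonas, Jonas & Kenji — 2 in total.

2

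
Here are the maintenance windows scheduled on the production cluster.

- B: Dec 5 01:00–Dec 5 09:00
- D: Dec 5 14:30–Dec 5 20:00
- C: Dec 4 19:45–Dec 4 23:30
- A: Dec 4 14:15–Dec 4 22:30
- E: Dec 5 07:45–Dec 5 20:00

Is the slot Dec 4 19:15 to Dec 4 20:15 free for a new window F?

A: starts Dec 4 14:15 before F ends Dec 4 20:15, and ends Dec 4 22:30 after F starts Dec 4 19:15 → overlap.
C: starts Dec 4 19:45 before F ends Dec 4 20:15, and ends Dec 4 23:30 after F starts Dec 4 19:15 → overlap.
B: starts Dec 5 01:00 at or after F ends Dec 4 20:15 → clear.
E: starts Dec 5 07:45 at or after F ends Dec 4 20:15 → clear.
D: starts Dec 5 14:30 at or after F ends Dec 4 20:15 → clear.
F overlaps A, C.

No — it overlaps A, C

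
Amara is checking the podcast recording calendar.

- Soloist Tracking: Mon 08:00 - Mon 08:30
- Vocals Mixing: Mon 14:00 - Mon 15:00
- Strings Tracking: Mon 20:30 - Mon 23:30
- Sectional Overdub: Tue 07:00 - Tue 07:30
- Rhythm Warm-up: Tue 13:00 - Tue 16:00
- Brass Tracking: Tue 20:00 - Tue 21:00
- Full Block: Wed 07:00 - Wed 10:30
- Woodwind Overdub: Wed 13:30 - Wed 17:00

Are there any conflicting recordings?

No

Sorted by start: Soloist Tracking, Vocals Mixing, Strings Tracking, Sectional Overdub, Rhythm Warm-up, Brass Tracking, Full Block, Woodwind Overdub.
Vocals Mixing starts after Soloist Tracking ends — done with Soloist Tracking.
Strings Tracking starts after Vocals Mixing ends — done with Vocals Mixing.
Sectional Overdub starts after Strings Tracking ends — done with Strings Tracking.
Rhythm Warm-up starts after Sectional Overdub ends — done with Sectional Overdub.
Brass Tracking starts after Rhythm Warm-up ends — done with Rhythm Warm-up.
Full Block starts after Brass Tracking ends — done with Brass Tracking.
Woodwind Overdub starts after Full Block ends.
Every pair is clear; the schedule has no overlaps.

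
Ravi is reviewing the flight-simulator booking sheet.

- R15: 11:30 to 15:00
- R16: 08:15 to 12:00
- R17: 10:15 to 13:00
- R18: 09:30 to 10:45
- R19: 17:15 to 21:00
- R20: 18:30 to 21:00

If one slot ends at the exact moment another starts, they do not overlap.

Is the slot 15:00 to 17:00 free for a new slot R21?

Yes — the slot is free

R16: ends 12:00 at or before R21 starts 15:00 → clear.
R18: ends 10:45 at or before R21 starts 15:00 → clear.
R17: ends 13:00 at or before R21 starts 15:00 → clear.
R15: ends 15:00 at or before R21 starts 15:00 → clear.
R19: starts 17:15 at or after R21 ends 17:00 → clear.
R20: starts 18:30 at or after R21 ends 17:00 → clear.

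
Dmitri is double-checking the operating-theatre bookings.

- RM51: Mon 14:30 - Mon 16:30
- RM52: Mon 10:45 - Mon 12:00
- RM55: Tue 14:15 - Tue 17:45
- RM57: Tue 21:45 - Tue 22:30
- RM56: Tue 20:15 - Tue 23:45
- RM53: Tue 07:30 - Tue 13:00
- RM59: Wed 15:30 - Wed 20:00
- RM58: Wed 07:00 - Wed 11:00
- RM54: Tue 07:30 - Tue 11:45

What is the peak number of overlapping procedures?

Sort all start/end points and keep a running count:
Mon 10:45 start RM52 → 1
Mon 12:00 end RM52 → 0
Mon 14:30 start RM51 → 1
Mon 16:30 end RM51 → 0
Tue 07:30 start RM53 → 1
Tue 07:30 start RM54 → 2
Tue 11:45 end RM54 → 1
Tue 13:00 end RM53 → 0
Tue 14:15 start RM55 → 1
Tue 17:45 end RM55 → 0
Tue 20:15 start RM56 → 1
Tue 21:45 start RM57 → 2
Tue 22:30 end RM57 → 1
Tue 23:45 end RM56 → 0
Wed 07:00 start RM58 → 1
Wed 11:00 end RM58 → 0
Wed 15:30 start RM59 → 1
Wed 20:00 end RM59 → 0
Peak is 2, at Tue 07:30 (RM53, RM54).

2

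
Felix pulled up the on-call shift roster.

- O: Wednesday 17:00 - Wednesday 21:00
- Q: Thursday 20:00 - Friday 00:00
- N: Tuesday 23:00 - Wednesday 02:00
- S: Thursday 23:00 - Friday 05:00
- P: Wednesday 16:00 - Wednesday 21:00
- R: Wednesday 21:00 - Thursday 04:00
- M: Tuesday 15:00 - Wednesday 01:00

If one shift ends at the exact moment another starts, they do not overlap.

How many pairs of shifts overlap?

Sorted by start: M, N, P, O, R, Q, S.
N starts before M ends → M and N overlap.
P starts after M ends; M is clear from here.
P starts after N ends; N is clear from here.
O starts before P ends → P and O overlap.
R starts exactly when P ends (back-to-back, no overlap); P is clear from here.
R starts exactly when O ends (back-to-back, no overlap); O is clear from here.
Q starts after R ends; R is clear from here.
S starts before Q ends → Q and S overlap.
Overlapping pairs: M & N, O & P, Q & S — 3 in total.

3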